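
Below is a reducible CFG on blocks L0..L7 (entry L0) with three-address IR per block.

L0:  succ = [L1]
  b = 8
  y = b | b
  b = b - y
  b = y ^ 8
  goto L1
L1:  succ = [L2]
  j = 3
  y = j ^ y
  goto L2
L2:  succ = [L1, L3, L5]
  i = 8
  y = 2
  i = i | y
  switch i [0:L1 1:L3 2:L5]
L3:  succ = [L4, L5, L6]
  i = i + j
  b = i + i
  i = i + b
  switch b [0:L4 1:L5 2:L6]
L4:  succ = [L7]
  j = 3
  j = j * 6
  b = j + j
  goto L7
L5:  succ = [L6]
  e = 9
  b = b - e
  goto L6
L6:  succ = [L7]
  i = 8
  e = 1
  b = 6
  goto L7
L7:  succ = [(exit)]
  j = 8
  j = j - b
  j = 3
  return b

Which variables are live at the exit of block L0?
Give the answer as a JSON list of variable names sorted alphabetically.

def/use:
  L0 def {b,y} use ∅
  L1 def {j,y} use {y}
  L2 def {i,y} use ∅
  L3 def {b,i} use {i,j}
  L4 def {b,j} use ∅
  L5 def {b,e} use {b}
  L6 def {b,e,i} use ∅
  L7 def {j} use {b}

Live sets:
  live L0: ∅→{b,y}
  live L1: {b,y}→{b,j}
  live L2: {b,j}→{b,i,j,y}
  live L3: {i,j}→{b}
  live L4: ∅→{b}
  live L5: {b}→∅
  live L6: ∅→{b}
  live L7: {b}→∅

live-out(L0) = ["b", "y"]

Answer: ["b", "y"]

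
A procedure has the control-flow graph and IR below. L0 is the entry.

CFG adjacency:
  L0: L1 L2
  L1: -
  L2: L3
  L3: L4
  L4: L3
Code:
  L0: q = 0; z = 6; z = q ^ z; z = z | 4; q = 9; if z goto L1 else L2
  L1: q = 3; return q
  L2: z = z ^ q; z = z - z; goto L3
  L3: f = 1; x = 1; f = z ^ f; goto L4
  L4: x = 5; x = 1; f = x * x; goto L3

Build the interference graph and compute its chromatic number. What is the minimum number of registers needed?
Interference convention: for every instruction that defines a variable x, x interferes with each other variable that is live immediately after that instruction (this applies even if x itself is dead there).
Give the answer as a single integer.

Block summaries:
  L0: {q,z} / ∅
  L1: {q} / ∅
  L2: {z} / {q,z}
  L3: {f,x} / {z}
  L4: {f,x} / ∅

Backward fixpoint:
  L0: in=∅ out={q,z}
  L1: in=∅ out=∅
  L2: in={q,z} out={z}
  L3: in={z} out={z}
  L4: in={z} out={z}

Interference:
  f — {x,z}
  q — {z}
  x — {f,z}
  z — {f,q,x}

Colouring:
  {f,x,z} pairwise interfere (3-clique) ⇒ χ ≥ 3
  assign f→r1 q→r1 x→r2 z→r0 — no edge inside a register ⇒ χ ≤ 3
  χ = 3

Answer: 3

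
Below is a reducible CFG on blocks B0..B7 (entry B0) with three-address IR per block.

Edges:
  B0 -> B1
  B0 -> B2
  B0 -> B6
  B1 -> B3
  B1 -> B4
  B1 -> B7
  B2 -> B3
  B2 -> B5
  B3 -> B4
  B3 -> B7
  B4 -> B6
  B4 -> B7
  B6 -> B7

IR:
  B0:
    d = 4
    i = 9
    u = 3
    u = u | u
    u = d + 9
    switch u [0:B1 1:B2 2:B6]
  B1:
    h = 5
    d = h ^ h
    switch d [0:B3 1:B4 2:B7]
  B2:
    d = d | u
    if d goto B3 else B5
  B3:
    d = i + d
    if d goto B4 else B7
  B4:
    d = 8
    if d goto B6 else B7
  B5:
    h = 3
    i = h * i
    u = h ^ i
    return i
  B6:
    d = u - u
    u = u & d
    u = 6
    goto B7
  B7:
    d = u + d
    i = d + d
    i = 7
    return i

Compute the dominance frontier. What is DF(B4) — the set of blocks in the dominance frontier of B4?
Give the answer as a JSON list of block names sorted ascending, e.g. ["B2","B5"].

idom tree: B1←B0 B2←B0 B3←B0 B4←B0 B5←B2 B6←B0 B7←B0
Dom∩ at merges:
  B3: preds {B1,B2}: {B0,B1} ∩ {B0,B2} = {B0}; idom=B0
  B4: preds {B1,B3}: {B0,B1} ∩ {B0,B3} = {B0}; idom=B0
  B6: preds {B0,B4}: {B0} ∩ {B0,B4} = {B0}; idom=B0
  B7: preds {B1,B3,B4,B6}: {B0,B1} ∩ {B0,B3} ∩ {B0,B4} ∩ {B0,B6} = {B0}; idom=B0

Frontier:
  B3←B1: walk B1 to B0
  B3←B2: walk B2 to B0
  B4←B1: walk B1 to B0
  B4←B3: walk B3 to B0
  B6←B0: walk · to B0
  B6←B4: walk B4 to B0
  B7←B1: walk B1 to B0
  B7←B3: walk B3 to B0
  B7←B4: walk B4 to B0
  B7←B6: walk B6 to B0
  DF(B0)=∅
  DF(B1)={B3,B4,B7}
  DF(B2)={B3}
  DF(B3)={B4,B7}
  DF(B4)={B6,B7}
  DF(B5)=∅
  DF(B6)={B7}
  DF(B7)=∅

DF(B4) = ["B6", "B7"]

Answer: ["B6", "B7"]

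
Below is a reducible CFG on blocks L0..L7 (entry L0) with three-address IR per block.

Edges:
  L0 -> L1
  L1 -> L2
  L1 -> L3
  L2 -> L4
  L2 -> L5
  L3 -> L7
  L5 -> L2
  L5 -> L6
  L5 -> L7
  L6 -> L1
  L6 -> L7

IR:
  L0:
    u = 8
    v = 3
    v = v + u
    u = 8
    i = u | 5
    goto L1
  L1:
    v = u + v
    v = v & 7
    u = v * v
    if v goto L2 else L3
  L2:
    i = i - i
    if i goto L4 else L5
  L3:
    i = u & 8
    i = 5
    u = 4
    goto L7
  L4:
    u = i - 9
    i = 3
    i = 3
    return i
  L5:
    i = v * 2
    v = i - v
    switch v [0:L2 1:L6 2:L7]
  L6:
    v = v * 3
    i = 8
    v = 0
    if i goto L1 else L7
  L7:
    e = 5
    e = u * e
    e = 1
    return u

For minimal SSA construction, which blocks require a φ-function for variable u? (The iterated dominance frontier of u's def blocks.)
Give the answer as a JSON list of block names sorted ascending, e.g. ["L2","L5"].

idom tree: L1←L0 L2←L1 L3←L1 L4←L2 L5←L2 L6←L5 L7←L1
Join-block Dom:
  L1: preds {L0,L6}: {L0} ∩ {L0,L1,L2,L5,L6} = {L0}; idom=L0
  L2: preds {L1,L5}: {L0,L1} ∩ {L0,L1,L2,L5} = {L0,L1}; idom=L1
  L7: preds {L3,L5,L6}: {L0,L1,L3} ∩ {L0,L1,L2,L5} ∩ {L0,L1,L2,L5,L6} = {L0,L1}; idom=L1

DF derivation:
  join L1 pred L0: · stop@L0
  join L1 pred L6: L6→L5→L2→L1 stop@L0
  join L2 pred L1: · stop@L1
  join L2 pred L5: L5→L2 stop@L1
  join L7 pred L3: L3 stop@L1
  join L7 pred L5: L5→L2 stop@L1
  join L7 pred L6: L6→L5→L2 stop@L1
  L0: DF=∅
  L1: DF={L1}
  L2: DF={L1,L2,L7}
  L3: DF={L7}
  L4: DF=∅
  L5: DF={L1,L2,L7}
  L6: DF={L1,L7}
  L7: DF=∅

φ for u: defs {L0,L1,L3,L4}
  DF⁺ = {L1,L7}

Answer: ["L1", "L7"]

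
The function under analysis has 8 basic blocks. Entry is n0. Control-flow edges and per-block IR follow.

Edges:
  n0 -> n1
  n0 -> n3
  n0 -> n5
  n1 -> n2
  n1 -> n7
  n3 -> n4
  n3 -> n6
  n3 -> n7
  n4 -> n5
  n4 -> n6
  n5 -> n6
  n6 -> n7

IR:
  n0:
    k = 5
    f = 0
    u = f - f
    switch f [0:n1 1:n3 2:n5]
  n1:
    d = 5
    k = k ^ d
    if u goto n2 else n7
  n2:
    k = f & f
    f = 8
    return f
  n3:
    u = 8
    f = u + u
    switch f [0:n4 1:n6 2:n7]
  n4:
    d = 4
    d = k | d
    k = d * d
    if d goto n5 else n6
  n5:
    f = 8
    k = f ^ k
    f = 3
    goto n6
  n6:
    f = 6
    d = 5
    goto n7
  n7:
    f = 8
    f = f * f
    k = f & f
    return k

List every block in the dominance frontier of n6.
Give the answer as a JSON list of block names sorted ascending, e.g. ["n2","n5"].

idom tree: n1←n0 n2←n1 n3←n0 n4←n3 n5←n0 n6←n0 n7←n0
Join-block Dom:
  n5: preds {n0,n4}: {n0} ∩ {n0,n3,n4} = {n0}; idom=n0
  n6: preds {n3,n4,n5}: {n0,n3} ∩ {n0,n3,n4} ∩ {n0,n5} = {n0}; idom=n0
  n7: preds {n1,n3,n6}: {n0,n1} ∩ {n0,n3} ∩ {n0,n6} = {n0}; idom=n0

DF walk-up:
  join n5 pred n0: · stop@n0
  join n5 pred n4: n4→n3 stop@n0
  join n6 pred n3: n3 stop@n0
  join n6 pred n4: n4→n3 stop@n0
  join n6 pred n5: n5 stop@n0
  join n7 pred n1: n1 stop@n0
  join n7 pred n3: n3 stop@n0
  join n7 pred n6: n6 stop@n0
  DF(n0)=∅
  DF(n1)={n7}
  DF(n2)=∅
  DF(n3)={n5,n6,n7}
  DF(n4)={n5,n6}
  DF(n5)={n6}
  DF(n6)={n7}
  DF(n7)=∅

DF(n6) = ["n7"]

Answer: ["n7"]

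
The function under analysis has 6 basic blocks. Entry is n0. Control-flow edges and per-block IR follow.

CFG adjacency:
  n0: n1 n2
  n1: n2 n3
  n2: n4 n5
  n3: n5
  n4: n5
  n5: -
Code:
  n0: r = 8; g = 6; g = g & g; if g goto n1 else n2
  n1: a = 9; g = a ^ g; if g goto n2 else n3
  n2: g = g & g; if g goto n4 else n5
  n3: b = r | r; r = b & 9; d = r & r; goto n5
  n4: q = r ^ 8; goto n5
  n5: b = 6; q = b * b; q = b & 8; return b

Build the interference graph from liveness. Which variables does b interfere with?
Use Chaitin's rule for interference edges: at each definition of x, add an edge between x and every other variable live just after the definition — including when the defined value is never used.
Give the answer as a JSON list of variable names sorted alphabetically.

Answer: ["q"]

Derivation:
Block summaries:
  n0: {g,r} / ∅
  n1: {a,g} / {g}
  n2: {g} / {g}
  n3: {b,d,r} / {r}
  n4: {q} / {r}
  n5: {b,q} / ∅

Live sets:
  live n0: ∅→{g,r}
  live n1: {g,r}→{g,r}
  live n2: {g,r}→{r}
  live n3: {r}→∅
  live n4: {r}→∅
  live n5: ∅→∅

Interfere edges:
  a: {g,r}
  b: {q}
  d: ∅
  g: {a,r}
  q: {b}
  r: {a,g}

N(b) = ["q"]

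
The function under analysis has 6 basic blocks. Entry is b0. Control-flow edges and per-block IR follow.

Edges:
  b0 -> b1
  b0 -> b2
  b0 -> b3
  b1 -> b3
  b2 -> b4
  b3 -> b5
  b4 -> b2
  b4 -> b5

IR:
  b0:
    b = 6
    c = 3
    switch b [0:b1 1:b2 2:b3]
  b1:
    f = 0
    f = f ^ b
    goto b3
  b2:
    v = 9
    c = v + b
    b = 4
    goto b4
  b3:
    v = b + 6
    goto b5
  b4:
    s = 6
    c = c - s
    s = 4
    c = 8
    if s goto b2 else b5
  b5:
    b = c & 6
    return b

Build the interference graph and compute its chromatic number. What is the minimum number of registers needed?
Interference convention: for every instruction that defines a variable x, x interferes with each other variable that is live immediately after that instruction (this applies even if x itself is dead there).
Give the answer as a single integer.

Answer: 3

Working:
Per-block:
  b0: def={b,c} ue=∅
  b1: def={f} ue={b}
  b2: def={b,c,v} ue={b}
  b3: def={v} ue={b}
  b4: def={c,s} ue={c}
  b5: def={b} ue={c}

Live sets:
  b0 li=∅ lo={b,c}
  b1 li={b,c} lo={b,c}
  b2 li={b} lo={b,c}
  b3 li={b,c} lo={c}
  b4 li={b,c} lo={b,c}
  b5 li={c} lo=∅

Conflict graph:
  b: {c,f,s,v}
  c: {b,f,s,v}
  f: {b,c}
  s: {b,c}
  v: {b,c}

Registers:
  {b,c,f} pairwise interfere (3-clique) ⇒ χ ≥ 3
  3-colouring: r0={b}  r1={c}  r2={f,s,v}
  χ = 3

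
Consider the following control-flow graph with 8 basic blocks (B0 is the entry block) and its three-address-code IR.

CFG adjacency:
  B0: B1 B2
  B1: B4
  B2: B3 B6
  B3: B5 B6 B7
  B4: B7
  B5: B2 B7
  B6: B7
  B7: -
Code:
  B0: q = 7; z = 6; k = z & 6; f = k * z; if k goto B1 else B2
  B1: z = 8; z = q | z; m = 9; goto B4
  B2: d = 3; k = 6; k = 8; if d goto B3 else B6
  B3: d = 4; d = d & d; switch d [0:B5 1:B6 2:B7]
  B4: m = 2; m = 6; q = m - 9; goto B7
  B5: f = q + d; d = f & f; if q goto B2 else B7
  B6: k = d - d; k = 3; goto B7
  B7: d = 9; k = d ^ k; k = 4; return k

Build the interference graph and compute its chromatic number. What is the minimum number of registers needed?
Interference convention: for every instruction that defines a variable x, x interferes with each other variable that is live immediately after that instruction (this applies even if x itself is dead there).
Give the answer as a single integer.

Answer: 3

Working:
Block summaries:
  B0: def={f,k,q,z} ue=∅
  B1: def={m,z} ue={q}
  B2: def={d,k} ue=∅
  B3: def={d} ue=∅
  B4: def={m,q} ue=∅
  B5: def={d,f} ue={d,q}
  B6: def={k} ue={d}
  B7: def={d,k} ue={k}

Live sets:
  live B0: ∅→{k,q}
  live B1: {k,q}→{k}
  live B2: {q}→{d,k,q}
  live B3: {k,q}→{d,k,q}
  live B4: {k}→{k}
  live B5: {d,k,q}→{k,q}
  live B6: {d}→{k}
  live B7: {k}→∅

Conflict graph:
  d↔{k,q}
  f↔{k,q}
  k↔{d,f,m,q,z}
  m↔{k}
  q↔{d,f,k,z}
  z↔{k,q}

Chromatic number:
  lower bound: {d,k,q} mutually conflict ⇒ χ ≥ 3
  3-colouring: R0={k}  R1={m,q}  R2={d,f,z}
  χ = 3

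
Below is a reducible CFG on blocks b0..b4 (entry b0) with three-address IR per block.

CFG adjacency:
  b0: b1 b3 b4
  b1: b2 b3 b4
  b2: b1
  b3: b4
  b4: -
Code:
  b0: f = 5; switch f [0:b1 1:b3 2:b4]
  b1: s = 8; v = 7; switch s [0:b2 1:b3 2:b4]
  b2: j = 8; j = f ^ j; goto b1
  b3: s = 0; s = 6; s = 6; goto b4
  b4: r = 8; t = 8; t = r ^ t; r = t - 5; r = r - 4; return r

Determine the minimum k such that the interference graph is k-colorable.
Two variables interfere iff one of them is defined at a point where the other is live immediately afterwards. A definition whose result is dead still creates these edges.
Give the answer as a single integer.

Answer: 3

Analysis:
def/use:
  b0: {f} / ∅
  b1: {s,v} / ∅
  b2: {j} / {f}
  b3: {s} / ∅
  b4: {r,t} / ∅

Backward fixpoint:
  live b0: ∅→{f}
  live b1: {f}→{f}
  live b2: {f}→{f}
  live b3: ∅→∅
  live b4: ∅→∅

Interference:
  f: {j,s,v}
  j: {f}
  r: {t}
  s: {f,v}
  t: {r}
  v: {f,s}

Colouring:
  {f,s,v} pairwise interfere (3-clique) ⇒ χ ≥ 3
  assign f→c0 j→c1 r→c0 s→c1 t→c1 v→c2 — no edge inside a register ⇒ χ ≤ 3
  χ = 3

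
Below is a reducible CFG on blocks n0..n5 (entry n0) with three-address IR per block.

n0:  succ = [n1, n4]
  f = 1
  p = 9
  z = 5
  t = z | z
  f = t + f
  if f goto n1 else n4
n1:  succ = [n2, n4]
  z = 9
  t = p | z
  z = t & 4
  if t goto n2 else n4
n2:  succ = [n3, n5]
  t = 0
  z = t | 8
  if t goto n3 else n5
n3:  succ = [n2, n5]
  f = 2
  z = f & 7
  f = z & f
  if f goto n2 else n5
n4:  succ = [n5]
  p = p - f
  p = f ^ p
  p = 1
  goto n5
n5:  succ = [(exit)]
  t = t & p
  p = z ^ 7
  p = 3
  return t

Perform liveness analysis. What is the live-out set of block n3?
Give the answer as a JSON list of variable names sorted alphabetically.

Block summaries:
  n0: {f,p,t,z} / ∅
  n1: {t,z} / {p}
  n2: {t,z} / ∅
  n3: {f,z} / ∅
  n4: {p} / {f,p}
  n5: {p,t} / {p,t,z}

Live sets:
  n0: in=∅ out={f,p,t,z}
  n1: in={f,p} out={f,p,t,z}
  n2: in={p} out={p,t,z}
  n3: in={p,t} out={p,t,z}
  n4: in={f,p,t,z} out={p,t,z}
  n5: in={p,t,z} out=∅

live-out(n3) = ["p", "t", "z"]

Answer: ["p", "t", "z"]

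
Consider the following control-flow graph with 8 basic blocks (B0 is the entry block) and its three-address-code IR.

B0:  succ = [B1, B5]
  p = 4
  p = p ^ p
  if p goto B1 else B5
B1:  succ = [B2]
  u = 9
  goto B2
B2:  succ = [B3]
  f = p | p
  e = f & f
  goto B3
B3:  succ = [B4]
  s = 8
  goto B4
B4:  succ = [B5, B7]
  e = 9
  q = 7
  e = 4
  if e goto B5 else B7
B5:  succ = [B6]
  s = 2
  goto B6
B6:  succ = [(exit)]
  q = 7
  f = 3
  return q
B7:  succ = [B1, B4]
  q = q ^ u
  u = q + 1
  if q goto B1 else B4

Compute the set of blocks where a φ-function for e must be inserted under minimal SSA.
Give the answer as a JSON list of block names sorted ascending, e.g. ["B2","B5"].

idom tree: B1←B0 B2←B1 B3←B2 B4←B3 B5←B0 B6←B5 B7←B4
Dom∩ at merges:
  B1: preds {B0,B7}: {B0} ∩ {B0,B1,B2,B3,B4,B7} = {B0}; idom=B0
  B4: preds {B3,B7}: {B0,B1,B2,B3} ∩ {B0,B1,B2,B3,B4,B7} = {B0,B1,B2,B3}; idom=B3
  B5: preds {B0,B4}: {B0} ∩ {B0,B1,B2,B3,B4} = {B0}; idom=B0

DF walk-up:
  B1←B0: walk · to B0
  B1←B7: walk B7→B4→B3→B2→B1 to B0
  B4←B3: walk · to B3
  B4←B7: walk B7→B4 to B3
  B5←B0: walk · to B0
  B5←B4: walk B4→B3→B2→B1 to B0
  DF(B0)=∅
  DF(B1)={B1,B5}
  DF(B2)={B1,B5}
  DF(B3)={B1,B5}
  DF(B4)={B1,B4,B5}
  DF(B5)=∅
  DF(B6)=∅
  DF(B7)={B1,B4}

φ for e: defs {B2,B4}
  DF⁺ = {B1,B4,B5}

Answer: ["B1", "B4", "B5"]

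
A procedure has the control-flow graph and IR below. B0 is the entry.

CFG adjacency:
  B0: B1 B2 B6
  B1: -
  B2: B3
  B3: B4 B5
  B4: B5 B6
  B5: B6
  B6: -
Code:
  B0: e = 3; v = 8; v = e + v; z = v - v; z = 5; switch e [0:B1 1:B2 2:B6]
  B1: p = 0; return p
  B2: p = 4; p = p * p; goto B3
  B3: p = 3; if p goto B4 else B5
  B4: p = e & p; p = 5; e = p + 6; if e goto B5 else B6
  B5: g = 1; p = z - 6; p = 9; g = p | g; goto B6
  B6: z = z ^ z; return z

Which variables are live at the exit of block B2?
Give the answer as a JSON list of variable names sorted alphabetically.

Answer: ["e", "z"]

Derivation:
Block summaries:
  B0 def {e,v,z} use ∅
  B1 def {p} use ∅
  B2 def {p} use ∅
  B3 def {p} use ∅
  B4 def {e,p} use {e,p}
  B5 def {g,p} use {z}
  B6 def {z} use {z}

Backward fixpoint:
  live B0: ∅→{e,z}
  live B1: ∅→∅
  live B2: {e,z}→{e,z}
  live B3: {e,z}→{e,p,z}
  live B4: {e,p,z}→{z}
  live B5: {z}→{z}
  live B6: {z}→∅

live-out(B2) = ["e", "z"]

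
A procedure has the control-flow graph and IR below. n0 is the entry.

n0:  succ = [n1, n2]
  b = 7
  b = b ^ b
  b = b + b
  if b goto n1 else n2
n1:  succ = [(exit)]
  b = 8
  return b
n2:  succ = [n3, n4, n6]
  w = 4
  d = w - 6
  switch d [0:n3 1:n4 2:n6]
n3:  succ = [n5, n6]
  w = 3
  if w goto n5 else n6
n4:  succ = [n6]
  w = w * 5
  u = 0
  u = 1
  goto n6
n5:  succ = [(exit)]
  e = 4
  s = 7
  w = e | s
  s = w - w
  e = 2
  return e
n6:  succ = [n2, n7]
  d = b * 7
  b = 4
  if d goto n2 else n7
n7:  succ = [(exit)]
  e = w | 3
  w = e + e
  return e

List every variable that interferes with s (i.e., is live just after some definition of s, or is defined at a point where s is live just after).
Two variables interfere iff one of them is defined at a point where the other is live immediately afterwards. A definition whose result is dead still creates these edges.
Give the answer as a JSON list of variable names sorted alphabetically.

Answer: ["e"]

Working:
Per-block:
  n0 def {b} use ∅
  n1 def {b} use ∅
  n2 def {d,w} use ∅
  n3 def {w} use ∅
  n4 def {u,w} use {w}
  n5 def {e,s,w} use ∅
  n6 def {b,d} use {b}
  n7 def {e,w} use {w}

Backward fixpoint:
  live n0: ∅→{b}
  live n1: ∅→∅
  live n2: {b}→{b,w}
  live n3: {b}→{b,w}
  live n4: {b,w}→{b,w}
  live n5: ∅→∅
  live n6: {b,w}→{b,w}
  live n7: {w}→∅

Interference:
  b: {d,u,w}
  d: {b,w}
  e: {s,w}
  s: {e}
  u: {b,w}
  w: {b,d,e,u}

N(s) = ["e"]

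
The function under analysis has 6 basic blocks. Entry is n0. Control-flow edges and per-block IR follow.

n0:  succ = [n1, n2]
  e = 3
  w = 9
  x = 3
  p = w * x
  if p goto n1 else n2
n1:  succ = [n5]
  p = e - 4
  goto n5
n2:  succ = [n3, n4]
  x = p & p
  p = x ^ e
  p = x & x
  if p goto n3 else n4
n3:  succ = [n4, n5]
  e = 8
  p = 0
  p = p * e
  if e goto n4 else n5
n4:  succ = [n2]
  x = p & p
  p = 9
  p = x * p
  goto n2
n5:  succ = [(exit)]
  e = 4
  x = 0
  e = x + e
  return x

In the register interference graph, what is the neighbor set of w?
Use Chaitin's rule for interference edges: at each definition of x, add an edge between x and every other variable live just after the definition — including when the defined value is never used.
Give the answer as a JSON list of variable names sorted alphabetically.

Answer: ["e", "x"]

Derivation:
def/use:
  n0 def {e,p,w,x} use ∅
  n1 def {p} use {e}
  n2 def {p,x} use {e,p}
  n3 def {e,p} use ∅
  n4 def {p,x} use {p}
  n5 def {e,x} use ∅

Live sets:
  live n0: ∅→{e,p}
  live n1: {e}→∅
  live n2: {e,p}→{e,p}
  live n3: ∅→{e,p}
  live n4: {e,p}→{e,p}
  live n5: ∅→∅

Interference:
  e: {p,w,x}
  p: {e,x}
  w: {e,x}
  x: {e,p,w}

N(w) = ["e", "x"]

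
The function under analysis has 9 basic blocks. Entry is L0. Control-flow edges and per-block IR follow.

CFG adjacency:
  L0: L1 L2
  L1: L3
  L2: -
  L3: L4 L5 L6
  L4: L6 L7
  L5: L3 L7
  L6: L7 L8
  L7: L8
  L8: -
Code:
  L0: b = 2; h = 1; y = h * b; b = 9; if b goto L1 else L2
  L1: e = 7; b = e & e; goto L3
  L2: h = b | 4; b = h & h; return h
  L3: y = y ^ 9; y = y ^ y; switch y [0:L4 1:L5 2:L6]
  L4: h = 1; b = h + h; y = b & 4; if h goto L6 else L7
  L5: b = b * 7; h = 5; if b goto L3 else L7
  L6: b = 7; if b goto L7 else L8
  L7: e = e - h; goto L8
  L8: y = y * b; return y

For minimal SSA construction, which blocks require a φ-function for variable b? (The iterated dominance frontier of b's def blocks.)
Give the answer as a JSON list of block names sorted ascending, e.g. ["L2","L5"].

Answer: ["L3", "L6", "L7", "L8"]

Derivation:
idom tree: L1←L0 L2←L0 L3←L1 L4←L3 L5←L3 L6←L3 L7←L3 L8←L3
Join-block Dom:
  L3: preds {L1,L5}: {L0,L1} ∩ {L0,L1,L3,L5} = {L0,L1}; idom=L1
  L6: preds {L3,L4}: {L0,L1,L3} ∩ {L0,L1,L3,L4} = {L0,L1,L3}; idom=L3
  L7: preds {L4,L5,L6}: {L0,L1,L3,L4} ∩ {L0,L1,L3,L5} ∩ {L0,L1,L3,L6} = {L0,L1,L3}; idom=L3
  L8: preds {L6,L7}: {L0,L1,L3,L6} ∩ {L0,L1,L3,L7} = {L0,L1,L3}; idom=L3

DF walk-up:
  L3←L1: walk · to L1
  L3←L5: walk L5→L3 to L1
  L6←L3: walk · to L3
  L6←L4: walk L4 to L3
  L7←L4: walk L4 to L3
  L7←L5: walk L5 to L3
  L7←L6: walk L6 to L3
  L8←L6: walk L6 to L3
  L8←L7: walk L7 to L3
  L0: DF=∅
  L1: DF=∅
  L2: DF=∅
  L3: DF={L3}
  L4: DF={L6,L7}
  L5: DF={L3,L7}
  L6: DF={L7,L8}
  L7: DF={L8}
  L8: DF=∅

φ for b: defs {L0,L1,L2,L4,L5,L6}
  DF⁺ = {L3,L6,L7,L8}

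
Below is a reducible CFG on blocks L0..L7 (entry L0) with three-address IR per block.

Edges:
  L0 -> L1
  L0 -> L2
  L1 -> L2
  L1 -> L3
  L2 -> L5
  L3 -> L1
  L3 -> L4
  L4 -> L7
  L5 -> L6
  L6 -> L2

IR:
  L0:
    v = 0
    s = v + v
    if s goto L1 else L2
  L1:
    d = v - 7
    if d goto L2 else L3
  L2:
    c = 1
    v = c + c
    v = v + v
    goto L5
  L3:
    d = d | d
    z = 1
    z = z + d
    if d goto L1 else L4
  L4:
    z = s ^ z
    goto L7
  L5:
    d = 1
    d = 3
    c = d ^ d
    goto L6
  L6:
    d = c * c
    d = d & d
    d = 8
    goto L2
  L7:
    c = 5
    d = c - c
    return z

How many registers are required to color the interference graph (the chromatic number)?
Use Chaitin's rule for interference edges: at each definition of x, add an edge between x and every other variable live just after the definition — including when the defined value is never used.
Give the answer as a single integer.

Answer: 4

Derivation:
Block summaries:
  L0: def={s,v} ue=∅
  L1: def={d} ue={v}
  L2: def={c,v} ue=∅
  L3: def={d,z} ue={d}
  L4: def={z} ue={s,z}
  L5: def={c,d} ue=∅
  L6: def={d} ue={c}
  L7: def={c,d} ue={z}

Backward fixpoint:
  live L0: ∅→{s,v}
  live L1: {s,v}→{d,s,v}
  live L2: ∅→∅
  live L3: {d,s,v}→{s,v,z}
  live L4: {s,z}→{z}
  live L5: ∅→{c}
  live L6: {c}→∅
  live L7: {z}→∅

Conflict graph:
  c: {z}
  d: {s,v,z}
  s: {d,v,z}
  v: {d,s,z}
  z: {c,d,s,v}

Chromatic number:
  clique {d,s,v,z} ⇒ need ≥ 4
  4-colouring: c0={z}  c1={c,d}  c2={s}  c3={v}
  χ = 4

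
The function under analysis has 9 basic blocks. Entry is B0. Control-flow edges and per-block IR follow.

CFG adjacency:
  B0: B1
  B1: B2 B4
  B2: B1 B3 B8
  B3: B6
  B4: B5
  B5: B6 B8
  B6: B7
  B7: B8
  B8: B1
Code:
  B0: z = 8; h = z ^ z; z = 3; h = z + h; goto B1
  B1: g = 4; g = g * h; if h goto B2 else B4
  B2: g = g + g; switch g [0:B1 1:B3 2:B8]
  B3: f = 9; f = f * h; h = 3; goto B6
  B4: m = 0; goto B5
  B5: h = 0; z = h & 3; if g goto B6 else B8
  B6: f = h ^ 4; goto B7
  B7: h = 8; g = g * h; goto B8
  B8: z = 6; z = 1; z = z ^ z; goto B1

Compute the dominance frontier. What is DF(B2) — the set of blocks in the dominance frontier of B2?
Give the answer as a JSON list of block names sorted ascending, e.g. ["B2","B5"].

Answer: ["B1", "B6", "B8"]

Derivation:
idom tree: B1←B0 B2←B1 B3←B2 B4←B1 B5←B4 B6←B1 B7←B6 B8←B1
Dom at joins:
  B1: preds {B0,B2,B8}: {B0} ∩ {B0,B1,B2} ∩ {B0,B1,B8} = {B0}; idom=B0
  B6: preds {B3,B5}: {B0,B1,B2,B3} ∩ {B0,B1,B4,B5} = {B0,B1}; idom=B1
  B8: preds {B2,B5,B7}: {B0,B1,B2} ∩ {B0,B1,B4,B5} ∩ {B0,B1,B6,B7} = {B0,B1}; idom=B1

DF derivation:
  join B1 pred B0: · stop@B0
  join B1 pred B2: B2→B1 stop@B0
  join B1 pred B8: B8→B1 stop@B0
  join B6 pred B3: B3→B2 stop@B1
  join B6 pred B5: B5→B4 stop@B1
  join B8 pred B2: B2 stop@B1
  join B8 pred B5: B5→B4 stop@B1
  join B8 pred B7: B7→B6 stop@B1
  DF(B0)=∅
  DF(B1)={B1}
  DF(B2)={B1,B6,B8}
  DF(B3)={B6}
  DF(B4)={B6,B8}
  DF(B5)={B6,B8}
  DF(B6)={B8}
  DF(B7)={B8}
  DF(B8)={B1}

DF(B2) = ["B1", "B6", "B8"]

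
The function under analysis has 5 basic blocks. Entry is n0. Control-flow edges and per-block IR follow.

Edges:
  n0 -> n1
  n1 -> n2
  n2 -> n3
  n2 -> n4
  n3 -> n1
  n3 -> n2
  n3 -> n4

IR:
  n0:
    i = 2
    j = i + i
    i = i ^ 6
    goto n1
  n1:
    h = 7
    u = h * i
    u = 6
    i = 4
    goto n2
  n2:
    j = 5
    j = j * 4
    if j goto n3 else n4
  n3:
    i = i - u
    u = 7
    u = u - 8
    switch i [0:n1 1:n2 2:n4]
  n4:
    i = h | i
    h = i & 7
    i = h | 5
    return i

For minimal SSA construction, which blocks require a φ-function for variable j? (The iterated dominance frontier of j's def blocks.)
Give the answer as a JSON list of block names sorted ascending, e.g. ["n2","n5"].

idom tree: n1←n0 n2←n1 n3←n2 n4←n2
Dom at joins:
  n1: preds {n0,n3}: {n0} ∩ {n0,n1,n2,n3} = {n0}; idom=n0
  n2: preds {n1,n3}: {n0,n1} ∩ {n0,n1,n2,n3} = {n0,n1}; idom=n1
  n4: preds {n2,n3}: {n0,n1,n2} ∩ {n0,n1,n2,n3} = {n0,n1,n2}; idom=n2

Frontier:
  n1←n0: walk · to n0
  n1←n3: walk n3→n2→n1 to n0
  n2←n1: walk · to n1
  n2←n3: walk n3→n2 to n1
  n4←n2: walk · to n2
  n4←n3: walk n3 to n2
  n0 → ∅
  n1 → {n1}
  n2 → {n1,n2}
  n3 → {n1,n2,n4}
  n4 → ∅

φ for j: defs {n0,n2}
  DF⁺ = {n1,n2}

Answer: ["n1", "n2"]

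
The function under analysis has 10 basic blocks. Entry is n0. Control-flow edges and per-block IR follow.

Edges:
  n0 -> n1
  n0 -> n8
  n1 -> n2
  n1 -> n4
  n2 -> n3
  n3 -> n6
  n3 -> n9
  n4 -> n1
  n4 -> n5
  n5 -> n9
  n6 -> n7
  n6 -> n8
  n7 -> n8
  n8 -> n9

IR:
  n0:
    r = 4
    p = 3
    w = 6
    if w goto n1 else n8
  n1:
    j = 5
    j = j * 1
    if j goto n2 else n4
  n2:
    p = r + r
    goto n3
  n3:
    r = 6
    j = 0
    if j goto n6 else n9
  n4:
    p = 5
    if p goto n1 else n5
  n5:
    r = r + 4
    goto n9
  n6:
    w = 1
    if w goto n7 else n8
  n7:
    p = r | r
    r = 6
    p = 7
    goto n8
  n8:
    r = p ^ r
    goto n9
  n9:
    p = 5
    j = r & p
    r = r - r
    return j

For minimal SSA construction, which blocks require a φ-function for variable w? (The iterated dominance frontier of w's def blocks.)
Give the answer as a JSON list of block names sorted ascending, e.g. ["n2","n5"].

idom tree: n1←n0 n2←n1 n3←n2 n4←n1 n5←n4 n6←n3 n7←n6 n8←n0 n9←n0
Dom at joins:
  n1: preds {n0,n4}: {n0} ∩ {n0,n1,n4} = {n0}; idom=n0
  n8: preds {n0,n6,n7}: {n0} ∩ {n0,n1,n2,n3,n6} ∩ {n0,n1,n2,n3,n6,n7} = {n0}; idom=n0
  n9: preds {n3,n5,n8}: {n0,n1,n2,n3} ∩ {n0,n1,n4,n5} ∩ {n0,n8} = {n0}; idom=n0

DF walk-up:
  n1←n0: walk · to n0
  n1←n4: walk n4→n1 to n0
  n8←n0: walk · to n0
  n8←n6: walk n6→n3→n2→n1 to n0
  n8←n7: walk n7→n6→n3→n2→n1 to n0
  n9←n3: walk n3→n2→n1 to n0
  n9←n5: walk n5→n4→n1 to n0
  n9←n8: walk n8 to n0
  n0 → ∅
  n1 → {n1,n8,n9}
  n2 → {n8,n9}
  n3 → {n8,n9}
  n4 → {n1,n9}
  n5 → {n9}
  n6 → {n8}
  n7 → {n8}
  n8 → {n9}
  n9 → ∅

φ for w: defs {n0,n6}
  DF⁺ = {n8,n9}

Answer: ["n8", "n9"]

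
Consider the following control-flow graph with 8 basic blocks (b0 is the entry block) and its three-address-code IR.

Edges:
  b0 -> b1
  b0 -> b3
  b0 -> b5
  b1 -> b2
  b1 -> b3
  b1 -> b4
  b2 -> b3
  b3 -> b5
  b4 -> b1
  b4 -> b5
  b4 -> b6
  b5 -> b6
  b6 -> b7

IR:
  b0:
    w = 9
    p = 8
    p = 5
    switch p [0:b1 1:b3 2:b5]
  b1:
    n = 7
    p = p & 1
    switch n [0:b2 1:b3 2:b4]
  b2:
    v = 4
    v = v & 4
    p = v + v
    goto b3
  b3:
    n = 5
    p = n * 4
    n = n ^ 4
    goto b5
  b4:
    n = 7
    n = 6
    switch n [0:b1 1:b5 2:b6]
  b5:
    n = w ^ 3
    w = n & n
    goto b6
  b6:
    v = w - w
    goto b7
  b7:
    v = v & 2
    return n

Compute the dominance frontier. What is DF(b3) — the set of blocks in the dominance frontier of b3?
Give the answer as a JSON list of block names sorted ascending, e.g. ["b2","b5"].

idom tree: b1←b0 b2←b1 b3←b0 b4←b1 b5←b0 b6←b0 b7←b6
Dom at joins:
  b1: preds {b0,b4}: {b0} ∩ {b0,b1,b4} = {b0}; idom=b0
  b3: preds {b0,b1,b2}: {b0} ∩ {b0,b1} ∩ {b0,b1,b2} = {b0}; idom=b0
  b5: preds {b0,b3,b4}: {b0} ∩ {b0,b3} ∩ {b0,b1,b4} = {b0}; idom=b0
  b6: preds {b4,b5}: {b0,b1,b4} ∩ {b0,b5} = {b0}; idom=b0

Frontier:
  b1←b0: walk · to b0
  b1←b4: walk b4→b1 to b0
  b3←b0: walk · to b0
  b3←b1: walk b1 to b0
  b3←b2: walk b2→b1 to b0
  b5←b0: walk · to b0
  b5←b3: walk b3 to b0
  b5←b4: walk b4→b1 to b0
  b6←b4: walk b4→b1 to b0
  b6←b5: walk b5 to b0
  DF(b0)=∅
  DF(b1)={b1,b3,b5,b6}
  DF(b2)={b3}
  DF(b3)={b5}
  DF(b4)={b1,b5,b6}
  DF(b5)={b6}
  DF(b6)=∅
  DF(b7)=∅

DF(b3) = ["b5"]

Answer: ["b5"]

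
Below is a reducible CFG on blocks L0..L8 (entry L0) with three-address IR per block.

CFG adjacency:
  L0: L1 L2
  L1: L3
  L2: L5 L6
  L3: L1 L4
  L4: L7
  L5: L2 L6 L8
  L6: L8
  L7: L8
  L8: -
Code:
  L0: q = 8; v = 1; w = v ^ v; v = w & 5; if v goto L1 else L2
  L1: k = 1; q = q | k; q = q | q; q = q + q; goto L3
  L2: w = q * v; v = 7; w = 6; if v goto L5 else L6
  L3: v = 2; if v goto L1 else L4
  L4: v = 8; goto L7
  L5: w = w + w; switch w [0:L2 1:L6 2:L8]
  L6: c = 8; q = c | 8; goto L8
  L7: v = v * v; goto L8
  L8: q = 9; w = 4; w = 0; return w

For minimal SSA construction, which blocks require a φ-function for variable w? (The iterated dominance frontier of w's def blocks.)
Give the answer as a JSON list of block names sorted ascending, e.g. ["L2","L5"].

Answer: ["L2", "L6", "L8"]

Working:
idom tree: L1←L0 L2←L0 L3←L1 L4←L3 L5←L2 L6←L2 L7←L4 L8←L0
Dom∩ at merges:
  L1: preds {L0,L3}: {L0} ∩ {L0,L1,L3} = {L0}; idom=L0
  L2: preds {L0,L5}: {L0} ∩ {L0,L2,L5} = {L0}; idom=L0
  L6: preds {L2,L5}: {L0,L2} ∩ {L0,L2,L5} = {L0,L2}; idom=L2
  L8: preds {L5,L6,L7}: {L0,L2,L5} ∩ {L0,L2,L6} ∩ {L0,L1,L3,L4,L7} = {L0}; idom=L0

Frontier:
  join L1 pred L0: · stop@L0
  join L1 pred L3: L3→L1 stop@L0
  join L2 pred L0: · stop@L0
  join L2 pred L5: L5→L2 stop@L0
  join L6 pred L2: · stop@L2
  join L6 pred L5: L5 stop@L2
  join L8 pred L5: L5→L2 stop@L0
  join L8 pred L6: L6→L2 stop@L0
  join L8 pred L7: L7→L4→L3→L1 stop@L0
  L0: DF=∅
  L1: DF={L1,L8}
  L2: DF={L2,L8}
  L3: DF={L1,L8}
  L4: DF={L8}
  L5: DF={L2,L6,L8}
  L6: DF={L8}
  L7: DF={L8}
  L8: DF=∅

φ for w: defs {L0,L2,L5,L8}
  DF⁺ = {L2,L6,L8}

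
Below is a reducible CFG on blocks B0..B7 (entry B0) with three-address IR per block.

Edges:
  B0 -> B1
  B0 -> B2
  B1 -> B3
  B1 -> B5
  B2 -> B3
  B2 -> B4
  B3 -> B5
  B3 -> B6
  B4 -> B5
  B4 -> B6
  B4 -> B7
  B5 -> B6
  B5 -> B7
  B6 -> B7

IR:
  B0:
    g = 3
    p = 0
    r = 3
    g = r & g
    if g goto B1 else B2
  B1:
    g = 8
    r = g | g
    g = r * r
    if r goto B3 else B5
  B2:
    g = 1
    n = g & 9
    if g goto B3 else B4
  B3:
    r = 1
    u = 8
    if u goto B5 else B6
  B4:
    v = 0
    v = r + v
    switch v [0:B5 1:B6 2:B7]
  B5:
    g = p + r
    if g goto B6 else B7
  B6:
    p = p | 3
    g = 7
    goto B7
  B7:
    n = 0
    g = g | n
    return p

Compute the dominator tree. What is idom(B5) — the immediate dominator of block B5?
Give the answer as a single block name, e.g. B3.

Answer: B0

Derivation:
idom tree: B1←B0 B2←B0 B3←B0 B4←B2 B5←B0 B6←B0 B7←B0
Dom at joins:
  B3: preds {B1,B2}: {B0,B1} ∩ {B0,B2} = {B0}; idom=B0
  B5: preds {B1,B3,B4}: {B0,B1} ∩ {B0,B3} ∩ {B0,B2,B4} = {B0}; idom=B0
  B6: preds {B3,B4,B5}: {B0,B3} ∩ {B0,B2,B4} ∩ {B0,B5} = {B0}; idom=B0
  B7: preds {B4,B5,B6}: {B0,B2,B4} ∩ {B0,B5} ∩ {B0,B6} = {B0}; idom=B0

idom(B5) = B0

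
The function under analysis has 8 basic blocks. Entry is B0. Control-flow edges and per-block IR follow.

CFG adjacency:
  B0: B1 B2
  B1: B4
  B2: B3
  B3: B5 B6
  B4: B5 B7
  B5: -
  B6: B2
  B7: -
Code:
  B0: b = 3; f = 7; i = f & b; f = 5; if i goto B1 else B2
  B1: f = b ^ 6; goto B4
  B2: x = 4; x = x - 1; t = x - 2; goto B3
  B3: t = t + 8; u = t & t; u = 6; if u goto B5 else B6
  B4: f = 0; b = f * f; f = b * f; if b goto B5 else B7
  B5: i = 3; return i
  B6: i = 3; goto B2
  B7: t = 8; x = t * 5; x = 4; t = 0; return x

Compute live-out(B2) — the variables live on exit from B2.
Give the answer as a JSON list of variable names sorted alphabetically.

Block summaries:
  B0: {b,f,i} / ∅
  B1: {f} / {b}
  B2: {t,x} / ∅
  B3: {t,u} / {t}
  B4: {b,f} / ∅
  B5: {i} / ∅
  B6: {i} / ∅
  B7: {t,x} / ∅

Liveness:
  live B0: ∅→{b}
  live B1: {b}→∅
  live B2: ∅→{t}
  live B3: {t}→∅
  live B4: ∅→∅
  live B5: ∅→∅
  live B6: ∅→∅
  live B7: ∅→∅

live-out(B2) = ["t"]

Answer: ["t"]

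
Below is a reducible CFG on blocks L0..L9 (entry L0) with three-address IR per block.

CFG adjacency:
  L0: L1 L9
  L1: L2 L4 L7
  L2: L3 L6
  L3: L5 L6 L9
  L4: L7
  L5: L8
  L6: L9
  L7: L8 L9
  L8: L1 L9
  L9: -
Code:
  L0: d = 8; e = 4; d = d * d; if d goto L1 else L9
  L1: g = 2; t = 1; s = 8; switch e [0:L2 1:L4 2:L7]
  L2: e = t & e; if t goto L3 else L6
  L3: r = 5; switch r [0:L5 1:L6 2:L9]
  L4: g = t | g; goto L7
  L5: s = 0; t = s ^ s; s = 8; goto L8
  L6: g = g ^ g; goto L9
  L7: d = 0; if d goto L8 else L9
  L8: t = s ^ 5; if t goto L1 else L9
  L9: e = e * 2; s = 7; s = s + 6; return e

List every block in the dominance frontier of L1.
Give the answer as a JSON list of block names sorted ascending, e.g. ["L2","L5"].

idom tree: L1←L0 L2←L1 L3←L2 L4←L1 L5←L3 L6←L2 L7←L1 L8←L1 L9←L0
Dom at joins:
  L1: preds {L0,L8}: {L0} ∩ {L0,L1,L8} = {L0}; idom=L0
  L6: preds {L2,L3}: {L0,L1,L2} ∩ {L0,L1,L2,L3} = {L0,L1,L2}; idom=L2
  L7: preds {L1,L4}: {L0,L1} ∩ {L0,L1,L4} = {L0,L1}; idom=L1
  L8: preds {L5,L7}: {L0,L1,L2,L3,L5} ∩ {L0,L1,L7} = {L0,L1}; idom=L1
  L9: preds {L0,L3,L6,L7,L8}: {L0} ∩ {L0,L1,L2,L3} ∩ {L0,L1,L2,L6} ∩ {L0,L1,L7} ∩ {L0,L1,L8} = {L0}; idom=L0

DF walk-up:
  L1←L0: walk · to L0
  L1←L8: walk L8→L1 to L0
  L6←L2: walk · to L2
  L6←L3: walk L3 to L2
  L7←L1: walk · to L1
  L7←L4: walk L4 to L1
  L8←L5: walk L5→L3→L2 to L1
  L8←L7: walk L7 to L1
  L9←L0: walk · to L0
  L9←L3: walk L3→L2→L1 to L0
  L9←L6: walk L6→L2→L1 to L0
  L9←L7: walk L7→L1 to L0
  L9←L8: walk L8→L1 to L0
  L0: DF=∅
  L1: DF={L1,L9}
  L2: DF={L8,L9}
  L3: DF={L6,L8,L9}
  L4: DF={L7}
  L5: DF={L8}
  L6: DF={L9}
  L7: DF={L8,L9}
  L8: DF={L1,L9}
  L9: DF=∅

DF(L1) = ["L1", "L9"]

Answer: ["L1", "L9"]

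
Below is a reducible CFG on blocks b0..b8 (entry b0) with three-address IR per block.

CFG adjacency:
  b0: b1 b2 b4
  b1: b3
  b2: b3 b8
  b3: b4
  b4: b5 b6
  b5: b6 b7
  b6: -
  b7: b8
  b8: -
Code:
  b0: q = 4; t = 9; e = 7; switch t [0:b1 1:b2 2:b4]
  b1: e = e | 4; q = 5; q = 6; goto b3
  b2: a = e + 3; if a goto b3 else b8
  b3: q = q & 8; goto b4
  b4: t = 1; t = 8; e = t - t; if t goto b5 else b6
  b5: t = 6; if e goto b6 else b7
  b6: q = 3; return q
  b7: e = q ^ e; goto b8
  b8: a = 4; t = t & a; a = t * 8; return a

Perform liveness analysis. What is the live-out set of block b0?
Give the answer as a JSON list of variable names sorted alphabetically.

def/use:
  b0: {e,q,t} / ∅
  b1: {e,q} / {e}
  b2: {a} / {e}
  b3: {q} / {q}
  b4: {e,t} / ∅
  b5: {t} / {e}
  b6: {q} / ∅
  b7: {e} / {e,q}
  b8: {a,t} / {t}

Liveness:
  b0 li=∅ lo={e,q,t}
  b1 li={e} lo={q}
  b2 li={e,q,t} lo={q,t}
  b3 li={q} lo={q}
  b4 li={q} lo={e,q}
  b5 li={e,q} lo={e,q,t}
  b6 li=∅ lo=∅
  b7 li={e,q,t} lo={t}
  b8 li={t} lo=∅

live-out(b0) = ["e", "q", "t"]

Answer: ["e", "q", "t"]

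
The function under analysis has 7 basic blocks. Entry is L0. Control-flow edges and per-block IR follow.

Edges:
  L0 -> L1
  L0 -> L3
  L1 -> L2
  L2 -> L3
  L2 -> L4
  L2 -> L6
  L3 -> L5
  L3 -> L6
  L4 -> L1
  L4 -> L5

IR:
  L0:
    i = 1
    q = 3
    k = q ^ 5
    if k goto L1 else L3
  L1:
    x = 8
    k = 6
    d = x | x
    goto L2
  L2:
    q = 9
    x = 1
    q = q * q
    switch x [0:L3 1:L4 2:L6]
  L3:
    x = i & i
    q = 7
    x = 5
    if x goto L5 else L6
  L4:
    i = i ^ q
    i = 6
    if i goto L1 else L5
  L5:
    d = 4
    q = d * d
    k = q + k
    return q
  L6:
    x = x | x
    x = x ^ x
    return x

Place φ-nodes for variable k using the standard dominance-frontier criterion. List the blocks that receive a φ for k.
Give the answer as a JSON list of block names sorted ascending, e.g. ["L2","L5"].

idom tree: L1←L0 L2←L1 L3←L0 L4←L2 L5←L0 L6←L0
Join-block Dom:
  L1: preds {L0,L4}: {L0} ∩ {L0,L1,L2,L4} = {L0}; idom=L0
  L3: preds {L0,L2}: {L0} ∩ {L0,L1,L2} = {L0}; idom=L0
  L5: preds {L3,L4}: {L0,L3} ∩ {L0,L1,L2,L4} = {L0}; idom=L0
  L6: preds {L2,L3}: {L0,L1,L2} ∩ {L0,L3} = {L0}; idom=L0

DF walk-up:
  join L1 pred L0: · stop@L0
  join L1 pred L4: L4→L2→L1 stop@L0
  join L3 pred L0: · stop@L0
  join L3 pred L2: L2→L1 stop@L0
  join L5 pred L3: L3 stop@L0
  join L5 pred L4: L4→L2→L1 stop@L0
  join L6 pred L2: L2→L1 stop@L0
  join L6 pred L3: L3 stop@L0
  L0: DF=∅
  L1: DF={L1,L3,L5,L6}
  L2: DF={L1,L3,L5,L6}
  L3: DF={L5,L6}
  L4: DF={L1,L5}
  L5: DF=∅
  L6: DF=∅

φ for k: defs {L0,L1,L5}
  DF⁺ = {L1,L3,L5,L6}

Answer: ["L1", "L3", "L5", "L6"]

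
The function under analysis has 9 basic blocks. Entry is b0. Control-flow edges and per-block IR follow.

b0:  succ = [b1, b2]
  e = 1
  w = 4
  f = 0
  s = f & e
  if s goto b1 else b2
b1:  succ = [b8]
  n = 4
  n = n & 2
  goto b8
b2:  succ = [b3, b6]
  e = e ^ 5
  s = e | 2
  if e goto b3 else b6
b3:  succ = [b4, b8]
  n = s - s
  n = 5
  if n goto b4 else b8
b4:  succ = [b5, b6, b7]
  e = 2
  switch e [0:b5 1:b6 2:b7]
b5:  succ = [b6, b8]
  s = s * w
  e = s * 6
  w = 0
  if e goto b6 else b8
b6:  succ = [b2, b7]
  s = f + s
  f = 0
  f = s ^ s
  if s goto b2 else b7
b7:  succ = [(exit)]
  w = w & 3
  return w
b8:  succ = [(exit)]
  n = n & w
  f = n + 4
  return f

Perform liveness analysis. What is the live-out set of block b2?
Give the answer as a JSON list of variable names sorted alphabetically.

Answer: ["e", "f", "s", "w"]

Analysis:
Block summaries:
  b0 def {e,f,s,w} use ∅
  b1 def {n} use ∅
  b2 def {e,s} use {e}
  b3 def {n} use {s}
  b4 def {e} use ∅
  b5 def {e,s,w} use {s,w}
  b6 def {f,s} use {f,s}
  b7 def {w} use {w}
  b8 def {f,n} use {n,w}

Backward fixpoint:
  live b0: ∅→{e,f,w}
  live b1: {w}→{n,w}
  live b2: {e,f,w}→{e,f,s,w}
  live b3: {f,s,w}→{f,n,s,w}
  live b4: {f,n,s,w}→{e,f,n,s,w}
  live b5: {f,n,s,w}→{e,f,n,s,w}
  live b6: {e,f,s,w}→{e,f,w}
  live b7: {w}→∅
  live b8: {n,w}→∅

live-out(b2) = ["e", "f", "s", "w"]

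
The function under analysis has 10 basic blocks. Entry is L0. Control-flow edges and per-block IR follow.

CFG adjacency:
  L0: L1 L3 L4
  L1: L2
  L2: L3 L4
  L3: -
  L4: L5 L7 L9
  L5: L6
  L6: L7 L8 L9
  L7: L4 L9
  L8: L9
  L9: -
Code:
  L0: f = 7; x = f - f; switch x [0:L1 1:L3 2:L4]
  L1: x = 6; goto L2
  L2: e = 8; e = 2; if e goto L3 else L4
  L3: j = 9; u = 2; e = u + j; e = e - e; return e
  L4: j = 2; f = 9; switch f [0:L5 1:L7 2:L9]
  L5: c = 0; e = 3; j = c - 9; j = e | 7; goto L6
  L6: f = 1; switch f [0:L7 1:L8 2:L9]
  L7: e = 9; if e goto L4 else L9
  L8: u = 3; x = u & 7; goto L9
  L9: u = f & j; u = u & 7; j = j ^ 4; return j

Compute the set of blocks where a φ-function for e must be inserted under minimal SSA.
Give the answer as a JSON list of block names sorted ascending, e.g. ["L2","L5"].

Answer: ["L3", "L4", "L7", "L9"]

Working:
idom tree: L1←L0 L2←L1 L3←L0 L4←L0 L5←L4 L6←L5 L7←L4 L8←L6 L9←L4
Dom∩ at merges:
  L3: preds {L0,L2}: {L0} ∩ {L0,L1,L2} = {L0}; idom=L0
  L4: preds {L0,L2,L7}: {L0} ∩ {L0,L1,L2} ∩ {L0,L4,L7} = {L0}; idom=L0
  L7: preds {L4,L6}: {L0,L4} ∩ {L0,L4,L5,L6} = {L0,L4}; idom=L4
  L9: preds {L4,L6,L7,L8}: {L0,L4} ∩ {L0,L4,L5,L6} ∩ {L0,L4,L7} ∩ {L0,L4,L5,L6,L8} = {L0,L4}; idom=L4

DF derivation:
  join L3 pred L0: · stop@L0
  join L3 pred L2: L2→L1 stop@L0
  join L4 pred L0: · stop@L0
  join L4 pred L2: L2→L1 stop@L0
  join L4 pred L7: L7→L4 stop@L0
  join L7 pred L4: · stop@L4
  join L7 pred L6: L6→L5 stop@L4
  join L9 pred L4: · stop@L4
  join L9 pred L6: L6→L5 stop@L4
  join L9 pred L7: L7 stop@L4
  join L9 pred L8: L8→L6→L5 stop@L4
  L0 → ∅
  L1 → {L3,L4}
  L2 → {L3,L4}
  L3 → ∅
  L4 → {L4}
  L5 → {L7,L9}
  L6 → {L7,L9}
  L7 → {L4,L9}
  L8 → {L9}
  L9 → ∅

φ for e: defs {L2,L3,L5,L7}
  DF⁺ = {L3,L4,L7,L9}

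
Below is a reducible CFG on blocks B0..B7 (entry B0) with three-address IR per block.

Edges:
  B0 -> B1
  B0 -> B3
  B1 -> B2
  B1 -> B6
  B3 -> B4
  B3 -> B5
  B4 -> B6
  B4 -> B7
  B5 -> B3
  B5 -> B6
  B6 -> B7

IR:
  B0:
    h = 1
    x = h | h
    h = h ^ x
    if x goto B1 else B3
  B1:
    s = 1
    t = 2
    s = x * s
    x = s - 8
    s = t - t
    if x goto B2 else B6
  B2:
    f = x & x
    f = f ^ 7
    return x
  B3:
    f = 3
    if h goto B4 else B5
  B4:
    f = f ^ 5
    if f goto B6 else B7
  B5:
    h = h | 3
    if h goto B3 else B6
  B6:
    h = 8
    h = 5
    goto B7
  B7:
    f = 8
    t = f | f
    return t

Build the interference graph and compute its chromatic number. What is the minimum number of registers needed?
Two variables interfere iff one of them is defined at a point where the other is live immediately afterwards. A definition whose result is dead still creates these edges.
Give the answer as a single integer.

Answer: 3

Analysis:
def/use:
  B0 def {h,x} use ∅
  B1 def {s,t,x} use {x}
  B2 def {f} use {x}
  B3 def {f} use {h}
  B4 def {f} use {f}
  B5 def {h} use {h}
  B6 def {h} use ∅
  B7 def {f,t} use ∅

Liveness:
  live B0: ∅→{h,x}
  live B1: {x}→{x}
  live B2: {x}→∅
  live B3: {h}→{f,h}
  live B4: {f}→∅
  live B5: {h}→{h}
  live B6: ∅→∅
  live B7: ∅→∅

Interfere edges:
  f — {h,x}
  h — {f,x}
  s — {t,x}
  t — {s,x}
  x — {f,h,s,t}

Chromatic number:
  {f,h,x} pairwise interfere (3-clique) ⇒ χ ≥ 3
  assign f→c1 h→c2 s→c1 t→c2 x→c0 — no edge inside a register ⇒ χ ≤ 3
  χ = 3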